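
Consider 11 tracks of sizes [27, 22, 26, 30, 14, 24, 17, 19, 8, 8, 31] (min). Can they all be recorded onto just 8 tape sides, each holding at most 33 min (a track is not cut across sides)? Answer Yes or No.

A valid assignment using 8 tape sides:
  side 1: 31 = 31
  side 2: 30 = 30
  side 3: 27 = 27
  side 4: 26 = 26
  side 5: 24 + 8 = 32
  side 6: 22 + 8 = 30
  side 7: 19 + 14 = 33
  side 8: 17 = 17
Every load is within 33 min, so 8 tape sides suffice.

Yes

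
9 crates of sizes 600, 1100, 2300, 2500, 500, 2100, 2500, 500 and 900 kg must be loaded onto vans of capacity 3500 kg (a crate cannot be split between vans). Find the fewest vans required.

Total = 2500 + 2500 + 2300 + 2100 + 1100 + 900 + 600 + 500 + 500 = 13000 kg.
Lower bound: ⌈13000/3500⌉ = 4 vans.
A packing using 4 vans:
  van 1: 2500 + 900 = 3400
  van 2: 2500 + 600 = 3100
  van 3: 2300 + 1100 = 3400
  van 4: 2100 + 500 + 500 = 3100
This matches the lower bound, so 4 is optimal.

4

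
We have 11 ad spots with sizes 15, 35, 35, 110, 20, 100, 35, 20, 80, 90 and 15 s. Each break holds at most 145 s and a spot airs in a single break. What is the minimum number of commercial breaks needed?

4

Total = 110 + 100 + 90 + 80 + 35 + 35 + 35 + 20 + 20 + 15 + 15 = 555 s.
Lower bound: ⌈555/145⌉ = 4 commercial breaks.
A packing using 4 commercial breaks:
  break 1: 110 + 35 = 145
  break 2: 100 + 35 = 135
  break 3: 90 + 35 + 20 = 145
  break 4: 80 + 20 + 15 + 15 = 130
This matches the lower bound, so 4 is optimal.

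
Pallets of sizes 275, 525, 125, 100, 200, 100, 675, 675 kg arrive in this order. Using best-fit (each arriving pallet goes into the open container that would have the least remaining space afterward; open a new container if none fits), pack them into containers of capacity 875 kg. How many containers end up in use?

4

  275 → container 1 (new)  [load 275/875]
  525 → container 1  [load 800/875]
  125 → container 2 (new)  [load 125/875]
  100 → container 2  [load 225/875]
  200 → container 2  [load 425/875]
  100 → container 2  [load 525/875]
  675 → container 3 (new)  [load 675/875]
  675 → container 4 (new)  [load 675/875]
4 containers opened.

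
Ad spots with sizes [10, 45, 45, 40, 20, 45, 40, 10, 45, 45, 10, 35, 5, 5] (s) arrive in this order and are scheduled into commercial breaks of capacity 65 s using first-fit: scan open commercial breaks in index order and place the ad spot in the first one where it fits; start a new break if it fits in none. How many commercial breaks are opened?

  10 → break 1 (new)  [load 10/65]
  45 → break 1  [load 55/65]
  45 → break 2 (new)  [load 45/65]
  40 → break 3 (new)  [load 40/65]
  20 → break 2  [load 65/65]
  45 → break 4 (new)  [load 45/65]
  40 → break 5 (new)  [load 40/65]
  10 → break 1  [load 65/65]
  45 → break 6 (new)  [load 45/65]
  45 → break 7 (new)  [load 45/65]
  10 → break 3  [load 50/65]
  35 → break 8 (new)  [load 35/65]
  5 → break 3  [load 55/65]
  5 → break 3  [load 60/65]
8 commercial breaks opened.

8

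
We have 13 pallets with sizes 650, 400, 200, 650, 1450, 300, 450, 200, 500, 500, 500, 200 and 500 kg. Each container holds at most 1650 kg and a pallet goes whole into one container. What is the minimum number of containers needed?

Total = 1450 + 650 + 650 + 500 + 500 + 500 + 500 + 450 + 400 + 300 + 200 + 200 + 200 = 6500 kg.
Lower bound: ⌈6500/1650⌉ = 4 containers.
A packing using 4 containers:
  container 1: 1450 + 200 = 1650
  container 2: 650 + 650 + 300 = 1600
  container 3: 500 + 500 + 450 + 200 = 1650
  container 4: 500 + 500 + 400 + 200 = 1600
This matches the lower bound, so 4 is optimal.

4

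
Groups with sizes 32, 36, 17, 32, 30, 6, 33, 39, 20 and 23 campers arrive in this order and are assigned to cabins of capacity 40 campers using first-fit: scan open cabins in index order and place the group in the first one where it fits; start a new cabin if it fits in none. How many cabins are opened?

  32 → cabin 1 (new)  [load 32/40]
  36 → cabin 2 (new)  [load 36/40]
  17 → cabin 3 (new)  [load 17/40]
  32 → cabin 4 (new)  [load 32/40]
  30 → cabin 5 (new)  [load 30/40]
  6 → cabin 1  [load 38/40]
  33 → cabin 6 (new)  [load 33/40]
  39 → cabin 7 (new)  [load 39/40]
  20 → cabin 3  [load 37/40]
  23 → cabin 8 (new)  [load 23/40]
8 cabins opened.

8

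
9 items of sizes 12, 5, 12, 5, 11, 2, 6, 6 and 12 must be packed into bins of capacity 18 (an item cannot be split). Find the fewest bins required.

4

Total = 12 + 12 + 12 + 11 + 6 + 6 + 5 + 5 + 2 = 71.
Lower bound: ⌈71/18⌉ = 4 bins.
A packing using 4 bins:
  bin 1: 12 + 6 = 18
  bin 2: 12 + 6 = 18
  bin 3: 12 + 5 = 17
  bin 4: 11 + 5 + 2 = 18
This matches the lower bound, so 4 is optimal.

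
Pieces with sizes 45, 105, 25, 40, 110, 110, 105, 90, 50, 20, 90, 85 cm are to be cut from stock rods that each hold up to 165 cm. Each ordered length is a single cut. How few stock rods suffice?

Total = 110 + 110 + 105 + 105 + 90 + 90 + 85 + 50 + 45 + 40 + 25 + 20 = 875 cm.
Lower bound: ⌈875/165⌉ = 6 stock rods.
Also, 7 pieces each exceed 165/2 cm, and no two of those can share a stock rod, so at least 7 stock rods are needed.
A packing using 7 stock rods:
  stock rod 1: 110 + 50 = 160
  stock rod 2: 110 + 45 = 155
  stock rod 3: 105 + 40 + 20 = 165
  stock rod 4: 105 + 25 = 130
  stock rod 5: 90 = 90
  stock rod 6: 90 = 90
  stock rod 7: 85 = 85
This matches the lower bound, so 7 is optimal.

7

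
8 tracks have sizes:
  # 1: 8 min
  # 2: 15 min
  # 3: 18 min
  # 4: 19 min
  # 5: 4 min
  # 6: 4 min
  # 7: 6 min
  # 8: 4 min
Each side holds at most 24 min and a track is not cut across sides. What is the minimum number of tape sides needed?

4

Total = 19 + 18 + 15 + 8 + 6 + 4 + 4 + 4 = 78 min.
Lower bound: ⌈78/24⌉ = 4 tape sides.
A packing using 4 tape sides:
  side 1: 19 + 4 = 23
  side 2: 18 + 6 = 24
  side 3: 15 + 8 = 23
  side 4: 4 + 4 = 8
This matches the lower bound, so 4 is optimal.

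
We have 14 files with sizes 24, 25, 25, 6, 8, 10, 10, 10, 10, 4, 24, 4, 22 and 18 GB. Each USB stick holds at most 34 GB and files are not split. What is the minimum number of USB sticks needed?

6

Total = 25 + 25 + 24 + 24 + 22 + 18 + 10 + 10 + 10 + 10 + 8 + 6 + 4 + 4 = 200 GB.
Lower bound: ⌈200/34⌉ = 6 USB sticks.
A packing using 6 USB sticks:
  USB stick 1: 25 + 8 = 33
  USB stick 2: 25 + 4 + 4 = 33
  USB stick 3: 24 + 10 = 34
  USB stick 4: 24 + 10 = 34
  USB stick 5: 22 + 10 = 32
  USB stick 6: 18 + 10 + 6 = 34
This matches the lower bound, so 6 is optimal.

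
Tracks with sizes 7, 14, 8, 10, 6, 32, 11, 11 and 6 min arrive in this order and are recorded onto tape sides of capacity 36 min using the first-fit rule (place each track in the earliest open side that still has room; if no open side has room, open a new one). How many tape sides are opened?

  7 → side 1 (new)  [load 7/36]
  14 → side 1  [load 21/36]
  8 → side 1  [load 29/36]
  10 → side 2 (new)  [load 10/36]
  6 → side 1  [load 35/36]
  32 → side 3 (new)  [load 32/36]
  11 → side 2  [load 21/36]
  11 → side 2  [load 32/36]
  6 → side 4 (new)  [load 6/36]
4 tape sides opened.

4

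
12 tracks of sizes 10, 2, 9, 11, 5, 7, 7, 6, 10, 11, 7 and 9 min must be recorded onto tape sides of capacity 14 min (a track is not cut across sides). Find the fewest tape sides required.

Total = 11 + 11 + 10 + 10 + 9 + 9 + 7 + 7 + 7 + 6 + 5 + 2 = 94 min.
Lower bound: ⌈94/14⌉ = 7 tape sides.
A packing using 8 tape sides:
  side 1: 11 + 2 = 13
  side 2: 11 = 11
  side 3: 10 = 10
  side 4: 10 = 10
  side 5: 9 + 5 = 14
  side 6: 9 = 9
  side 7: 7 + 7 = 14
  side 8: 7 + 6 = 13
No arrangement into 7 tape sides stays within capacity, so 8 is optimal.

8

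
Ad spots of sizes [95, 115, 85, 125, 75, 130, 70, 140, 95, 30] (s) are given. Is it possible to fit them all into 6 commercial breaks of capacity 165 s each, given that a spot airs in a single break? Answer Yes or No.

No

Total = 960 s; ⌈960/165⌉ = 6.
7 ad spots each exceed half the capacity and cannot share a break, forcing at least 7 commercial breaks.
At least 7 commercial breaks are required, but only 6 are allowed.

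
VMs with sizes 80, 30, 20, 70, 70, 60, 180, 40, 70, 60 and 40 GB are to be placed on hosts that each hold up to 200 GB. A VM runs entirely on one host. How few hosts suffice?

Total = 180 + 80 + 70 + 70 + 70 + 60 + 60 + 40 + 40 + 30 + 20 = 720 GB.
Lower bound: ⌈720/200⌉ = 4 hosts.
A packing using 4 hosts:
  host 1: 180 + 20 = 200
  host 2: 80 + 70 + 40 = 190
  host 3: 70 + 70 + 60 = 200
  host 4: 60 + 40 + 30 = 130
This matches the lower bound, so 4 is optimal.

4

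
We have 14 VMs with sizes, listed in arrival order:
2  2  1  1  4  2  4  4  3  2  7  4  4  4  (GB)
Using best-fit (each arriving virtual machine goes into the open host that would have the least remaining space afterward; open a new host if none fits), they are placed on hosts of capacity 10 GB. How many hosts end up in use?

5

  2 → host 1 (new)  [load 2/10]
  2 → host 1  [load 4/10]
  1 → host 1  [load 5/10]
  1 → host 1  [load 6/10]
  4 → host 1  [load 10/10]
  2 → host 2 (new)  [load 2/10]
  4 → host 2  [load 6/10]
  4 → host 2  [load 10/10]
  3 → host 3 (new)  [load 3/10]
  2 → host 3  [load 5/10]
  7 → host 4 (new)  [load 7/10]
  4 → host 3  [load 9/10]
  4 → host 5 (new)  [load 4/10]
  4 → host 5  [load 8/10]
5 hosts opened.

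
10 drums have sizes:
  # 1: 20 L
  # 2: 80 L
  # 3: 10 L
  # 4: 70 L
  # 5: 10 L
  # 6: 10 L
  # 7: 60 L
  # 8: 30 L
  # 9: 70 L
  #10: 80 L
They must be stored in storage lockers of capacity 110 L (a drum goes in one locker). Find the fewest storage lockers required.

5

Total = 80 + 80 + 70 + 70 + 60 + 30 + 20 + 10 + 10 + 10 = 440 L.
Lower bound: ⌈440/110⌉ = 4 storage lockers.
Also, 5 drums each exceed 55 L, and no two of those can share a locker, so at least 5 storage lockers are needed.
A packing using 5 storage lockers:
  locker 1: 80 + 30 = 110
  locker 2: 80 + 20 + 10 = 110
  locker 3: 70 + 10 + 10 = 90
  locker 4: 70 = 70
  locker 5: 60 = 60
This matches the lower bound, so 5 is optimal.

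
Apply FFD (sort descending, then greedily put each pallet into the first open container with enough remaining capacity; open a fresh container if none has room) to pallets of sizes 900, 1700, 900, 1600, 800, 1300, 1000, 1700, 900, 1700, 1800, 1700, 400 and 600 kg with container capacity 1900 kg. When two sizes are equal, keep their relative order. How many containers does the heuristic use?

Sorted descending: 1800, 1700, 1700, 1700, 1700, 1600, 1300, 1000, 900, 900, 900, 800, 600, 400.
  1800 → container 1 (new)  [load 1800/1900]
  1700 → container 2 (new)  [load 1700/1900]
  1700 → container 3 (new)  [load 1700/1900]
  1700 → container 4 (new)  [load 1700/1900]
  1700 → container 5 (new)  [load 1700/1900]
  1600 → container 6 (new)  [load 1600/1900]
  1300 → container 7 (new)  [load 1300/1900]
  1000 → container 8 (new)  [load 1000/1900]
  900 → container 8  [load 1900/1900]
  900 → container 9 (new)  [load 900/1900]
  900 → container 9  [load 1800/1900]
  800 → container 10 (new)  [load 800/1900]
  600 → container 7  [load 1900/1900]
  400 → container 10  [load 1200/1900]
10 containers opened.

10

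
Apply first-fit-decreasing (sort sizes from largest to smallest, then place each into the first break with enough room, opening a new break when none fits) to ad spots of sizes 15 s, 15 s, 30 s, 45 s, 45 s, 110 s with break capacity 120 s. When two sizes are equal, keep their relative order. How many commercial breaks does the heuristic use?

Sorted descending: 110, 45, 45, 30, 15, 15.
  110 → break 1 (new)  [load 110/120]
  45 → break 2 (new)  [load 45/120]
  45 → break 2  [load 90/120]
  30 → break 2  [load 120/120]
  15 → break 3 (new)  [load 15/120]
  15 → break 3  [load 30/120]
3 commercial breaks opened.

3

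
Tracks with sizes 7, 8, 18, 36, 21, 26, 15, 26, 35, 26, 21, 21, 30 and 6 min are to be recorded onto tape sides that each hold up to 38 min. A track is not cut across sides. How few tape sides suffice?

10

Total = 36 + 35 + 30 + 26 + 26 + 26 + 21 + 21 + 21 + 18 + 15 + 8 + 7 + 6 = 296 min.
Lower bound: ⌈296/38⌉ = 8 tape sides.
Also, 9 tracks each exceed 19 min, and no two of those can share a side, so at least 9 tape sides are needed.
A packing using 10 tape sides:
  side 1: 36 = 36
  side 2: 35 = 35
  side 3: 30 + 8 = 38
  side 4: 26 + 7 = 33
  side 5: 26 + 6 = 32
  side 6: 26 = 26
  side 7: 21 + 15 = 36
  side 8: 21 = 21
  side 9: 21 = 21
  side 10: 18 = 18
No arrangement into 9 tape sides stays within capacity, so 10 is optimal.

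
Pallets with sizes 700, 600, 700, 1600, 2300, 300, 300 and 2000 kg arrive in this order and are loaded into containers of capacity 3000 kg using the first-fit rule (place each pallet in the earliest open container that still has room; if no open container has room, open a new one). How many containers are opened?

  700 → container 1 (new)  [load 700/3000]
  600 → container 1  [load 1300/3000]
  700 → container 1  [load 2000/3000]
  1600 → container 2 (new)  [load 1600/3000]
  2300 → container 3 (new)  [load 2300/3000]
  300 → container 1  [load 2300/3000]
  300 → container 1  [load 2600/3000]
  2000 → container 4 (new)  [load 2000/3000]
4 containers opened.

4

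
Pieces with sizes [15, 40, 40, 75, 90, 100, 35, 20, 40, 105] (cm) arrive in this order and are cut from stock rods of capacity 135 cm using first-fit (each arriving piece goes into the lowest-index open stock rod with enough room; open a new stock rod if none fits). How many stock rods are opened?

  15 → stock rod 1 (new)  [load 15/135]
  40 → stock rod 1  [load 55/135]
  40 → stock rod 1  [load 95/135]
  75 → stock rod 2 (new)  [load 75/135]
  90 → stock rod 3 (new)  [load 90/135]
  100 → stock rod 4 (new)  [load 100/135]
  35 → stock rod 1  [load 130/135]
  20 → stock rod 2  [load 95/135]
  40 → stock rod 2  [load 135/135]
  105 → stock rod 5 (new)  [load 105/135]
5 stock rods opened.

5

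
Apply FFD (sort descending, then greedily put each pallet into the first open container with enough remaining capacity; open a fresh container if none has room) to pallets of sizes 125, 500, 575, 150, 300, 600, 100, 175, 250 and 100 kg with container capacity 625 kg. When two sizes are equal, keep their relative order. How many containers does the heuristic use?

5

Sorted descending: 600, 575, 500, 300, 250, 175, 150, 125, 100, 100.
  600 → container 1 (new)  [load 600/625]
  575 → container 2 (new)  [load 575/625]
  500 → container 3 (new)  [load 500/625]
  300 → container 4 (new)  [load 300/625]
  250 → container 4  [load 550/625]
  175 → container 5 (new)  [load 175/625]
  150 → container 5  [load 325/625]
  125 → container 3  [load 625/625]
  100 → container 5  [load 425/625]
  100 → container 5  [load 525/625]
5 containers opened.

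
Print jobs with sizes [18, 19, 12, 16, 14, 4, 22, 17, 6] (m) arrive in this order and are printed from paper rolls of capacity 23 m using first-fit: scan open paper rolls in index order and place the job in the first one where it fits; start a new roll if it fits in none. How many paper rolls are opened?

7

  18 → roll 1 (new)  [load 18/23]
  19 → roll 2 (new)  [load 19/23]
  12 → roll 3 (new)  [load 12/23]
  16 → roll 4 (new)  [load 16/23]
  14 → roll 5 (new)  [load 14/23]
  4 → roll 1  [load 22/23]
  22 → roll 6 (new)  [load 22/23]
  17 → roll 7 (new)  [load 17/23]
  6 → roll 3  [load 18/23]
7 paper rolls opened.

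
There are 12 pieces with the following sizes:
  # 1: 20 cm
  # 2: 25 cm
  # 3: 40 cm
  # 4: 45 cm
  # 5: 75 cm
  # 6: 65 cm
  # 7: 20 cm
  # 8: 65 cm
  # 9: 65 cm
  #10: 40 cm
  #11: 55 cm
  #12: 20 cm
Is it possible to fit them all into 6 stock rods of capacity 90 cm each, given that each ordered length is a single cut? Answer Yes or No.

Total = 535 cm; ⌈535/90⌉ = 6.
The bound of 6 does not rule out 6, but exhaustive search shows no assignment into 6 stock rods of capacity 90 cm exists — the minimum is 7.

No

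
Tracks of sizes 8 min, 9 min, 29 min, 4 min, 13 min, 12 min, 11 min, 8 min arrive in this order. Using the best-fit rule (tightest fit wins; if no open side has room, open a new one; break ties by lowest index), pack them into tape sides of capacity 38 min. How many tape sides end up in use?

  8 → side 1 (new)  [load 8/38]
  9 → side 1  [load 17/38]
  29 → side 2 (new)  [load 29/38]
  4 → side 2  [load 33/38]
  13 → side 1  [load 30/38]
  12 → side 3 (new)  [load 12/38]
  11 → side 3  [load 23/38]
  8 → side 1  [load 38/38]
3 tape sides opened.

3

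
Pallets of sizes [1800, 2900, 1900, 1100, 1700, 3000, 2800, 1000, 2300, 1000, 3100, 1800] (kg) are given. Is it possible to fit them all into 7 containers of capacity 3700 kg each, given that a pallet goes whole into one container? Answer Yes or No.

Total = 24400 kg; ⌈24400/3700⌉ = 7.
The bound of 7 does not rule out 7, but exhaustive search shows no assignment into 7 containers of capacity 3700 kg exists — the minimum is 8.

No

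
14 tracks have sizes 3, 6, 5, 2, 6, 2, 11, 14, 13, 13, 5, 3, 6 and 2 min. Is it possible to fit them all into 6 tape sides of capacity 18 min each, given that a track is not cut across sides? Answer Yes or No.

Yes

A valid assignment using 6 tape sides:
  side 1: 14 + 3 = 17
  side 2: 13 + 5 = 18
  side 3: 13 + 5 = 18
  side 4: 11 + 6 = 17
  side 5: 6 + 6 + 3 + 2 = 17
  side 6: 2 + 2 = 4
Every load is within 18 min, so 6 tape sides suffice.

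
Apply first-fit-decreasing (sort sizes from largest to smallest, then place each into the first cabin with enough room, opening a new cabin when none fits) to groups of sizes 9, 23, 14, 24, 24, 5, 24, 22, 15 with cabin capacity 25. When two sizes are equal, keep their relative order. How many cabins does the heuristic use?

7

Sorted descending: 24, 24, 24, 23, 22, 15, 14, 9, 5.
  24 → cabin 1 (new)  [load 24/25]
  24 → cabin 2 (new)  [load 24/25]
  24 → cabin 3 (new)  [load 24/25]
  23 → cabin 4 (new)  [load 23/25]
  22 → cabin 5 (new)  [load 22/25]
  15 → cabin 6 (new)  [load 15/25]
  14 → cabin 7 (new)  [load 14/25]
  9 → cabin 6  [load 24/25]
  5 → cabin 7  [load 19/25]
7 cabins opened.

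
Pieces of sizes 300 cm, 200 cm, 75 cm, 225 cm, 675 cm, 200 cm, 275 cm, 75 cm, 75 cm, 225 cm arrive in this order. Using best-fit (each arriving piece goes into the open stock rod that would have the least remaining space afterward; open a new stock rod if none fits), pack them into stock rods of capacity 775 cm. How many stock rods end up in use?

  300 → stock rod 1 (new)  [load 300/775]
  200 → stock rod 1  [load 500/775]
  75 → stock rod 1  [load 575/775]
  225 → stock rod 2 (new)  [load 225/775]
  675 → stock rod 3 (new)  [load 675/775]
  200 → stock rod 1  [load 775/775]
  275 → stock rod 2  [load 500/775]
  75 → stock rod 3  [load 750/775]
  75 → stock rod 2  [load 575/775]
  225 → stock rod 4 (new)  [load 225/775]
4 stock rods opened.

4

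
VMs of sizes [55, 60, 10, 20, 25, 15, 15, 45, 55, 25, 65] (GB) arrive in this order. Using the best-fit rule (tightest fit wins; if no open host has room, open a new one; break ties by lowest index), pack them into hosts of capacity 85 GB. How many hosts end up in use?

  55 → host 1 (new)  [load 55/85]
  60 → host 2 (new)  [load 60/85]
  10 → host 2  [load 70/85]
  20 → host 1  [load 75/85]
  25 → host 3 (new)  [load 25/85]
  15 → host 2  [load 85/85]
  15 → host 3  [load 40/85]
  45 → host 3  [load 85/85]
  55 → host 4 (new)  [load 55/85]
  25 → host 4  [load 80/85]
  65 → host 5 (new)  [load 65/85]
5 hosts opened.

5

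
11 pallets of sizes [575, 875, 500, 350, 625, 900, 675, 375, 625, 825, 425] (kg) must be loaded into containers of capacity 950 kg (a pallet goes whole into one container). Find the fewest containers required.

Total = 900 + 875 + 825 + 675 + 625 + 625 + 575 + 500 + 425 + 375 + 350 = 6750 kg.
Lower bound: ⌈6750/950⌉ = 8 containers.
A packing using 9 containers:
  container 1: 900 = 900
  container 2: 875 = 875
  container 3: 825 = 825
  container 4: 675 = 675
  container 5: 625 = 625
  container 6: 625 = 625
  container 7: 575 + 375 = 950
  container 8: 500 + 425 = 925
  container 9: 350 = 350
No arrangement into 8 containers stays within capacity, so 9 is optimal.

9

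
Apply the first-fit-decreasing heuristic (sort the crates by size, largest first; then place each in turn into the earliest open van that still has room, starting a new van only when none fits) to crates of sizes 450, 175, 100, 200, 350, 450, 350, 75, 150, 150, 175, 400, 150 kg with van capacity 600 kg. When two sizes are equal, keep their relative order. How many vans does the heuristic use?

Sorted descending: 450, 450, 400, 350, 350, 200, 175, 175, 150, 150, 150, 100, 75.
  450 → van 1 (new)  [load 450/600]
  450 → van 2 (new)  [load 450/600]
  400 → van 3 (new)  [load 400/600]
  350 → van 4 (new)  [load 350/600]
  350 → van 5 (new)  [load 350/600]
  200 → van 3  [load 600/600]
  175 → van 4  [load 525/600]
  175 → van 5  [load 525/600]
  150 → van 1  [load 600/600]
  150 → van 2  [load 600/600]
  150 → van 6 (new)  [load 150/600]
  100 → van 6  [load 250/600]
  75 → van 4  [load 600/600]
6 vans opened.

6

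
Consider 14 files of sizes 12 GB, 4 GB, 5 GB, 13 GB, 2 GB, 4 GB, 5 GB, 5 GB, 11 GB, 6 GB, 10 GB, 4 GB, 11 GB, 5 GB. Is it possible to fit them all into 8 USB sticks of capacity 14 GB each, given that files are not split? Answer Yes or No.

Yes

A valid assignment using 8 USB sticks:
  USB stick 1: 13 = 13
  USB stick 2: 12 + 2 = 14
  USB stick 3: 11 = 11
  USB stick 4: 11 = 11
  USB stick 5: 10 + 4 = 14
  USB stick 6: 6 + 5 = 11
  USB stick 7: 5 + 5 + 4 = 14
  USB stick 8: 5 + 4 = 9
Every load is within 14 GB, so 8 USB sticks suffice.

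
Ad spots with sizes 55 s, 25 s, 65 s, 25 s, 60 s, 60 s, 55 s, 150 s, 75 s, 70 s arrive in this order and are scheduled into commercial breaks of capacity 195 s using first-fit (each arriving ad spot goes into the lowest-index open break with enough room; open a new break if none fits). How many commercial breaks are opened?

4

  55 → break 1 (new)  [load 55/195]
  25 → break 1  [load 80/195]
  65 → break 1  [load 145/195]
  25 → break 1  [load 170/195]
  60 → break 2 (new)  [load 60/195]
  60 → break 2  [load 120/195]
  55 → break 2  [load 175/195]
  150 → break 3 (new)  [load 150/195]
  75 → break 4 (new)  [load 75/195]
  70 → break 4  [load 145/195]
4 commercial breaks opened.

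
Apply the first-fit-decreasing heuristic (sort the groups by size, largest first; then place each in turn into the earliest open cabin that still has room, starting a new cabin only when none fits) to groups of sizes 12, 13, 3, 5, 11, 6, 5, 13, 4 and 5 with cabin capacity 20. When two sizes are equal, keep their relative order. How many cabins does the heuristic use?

Sorted descending: 13, 13, 12, 11, 6, 5, 5, 5, 4, 3.
  13 → cabin 1 (new)  [load 13/20]
  13 → cabin 2 (new)  [load 13/20]
  12 → cabin 3 (new)  [load 12/20]
  11 → cabin 4 (new)  [load 11/20]
  6 → cabin 1  [load 19/20]
  5 → cabin 2  [load 18/20]
  5 → cabin 3  [load 17/20]
  5 → cabin 4  [load 16/20]
  4 → cabin 4  [load 20/20]
  3 → cabin 3  [load 20/20]
4 cabins opened.

4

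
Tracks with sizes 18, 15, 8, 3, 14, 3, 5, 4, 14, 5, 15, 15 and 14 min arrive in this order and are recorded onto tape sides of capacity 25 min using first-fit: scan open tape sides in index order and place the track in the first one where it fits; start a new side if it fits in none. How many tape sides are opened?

  18 → side 1 (new)  [load 18/25]
  15 → side 2 (new)  [load 15/25]
  8 → side 2  [load 23/25]
  3 → side 1  [load 21/25]
  14 → side 3 (new)  [load 14/25]
  3 → side 1  [load 24/25]
  5 → side 3  [load 19/25]
  4 → side 3  [load 23/25]
  14 → side 4 (new)  [load 14/25]
  5 → side 4  [load 19/25]
  15 → side 5 (new)  [load 15/25]
  15 → side 6 (new)  [load 15/25]
  14 → side 7 (new)  [load 14/25]
7 tape sides opened.

7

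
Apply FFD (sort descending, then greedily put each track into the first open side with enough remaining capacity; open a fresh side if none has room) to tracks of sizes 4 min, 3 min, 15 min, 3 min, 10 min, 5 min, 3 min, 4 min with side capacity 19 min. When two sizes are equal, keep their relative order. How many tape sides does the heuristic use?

Sorted descending: 15, 10, 5, 4, 4, 3, 3, 3.
  15 → side 1 (new)  [load 15/19]
  10 → side 2 (new)  [load 10/19]
  5 → side 2  [load 15/19]
  4 → side 1  [load 19/19]
  4 → side 2  [load 19/19]
  3 → side 3 (new)  [load 3/19]
  3 → side 3  [load 6/19]
  3 → side 3  [load 9/19]
3 tape sides opened.

3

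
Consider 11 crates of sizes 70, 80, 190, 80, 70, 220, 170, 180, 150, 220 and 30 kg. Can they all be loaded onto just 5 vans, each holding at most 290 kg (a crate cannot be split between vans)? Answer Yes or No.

Total = 1460 kg; ⌈1460/290⌉ = 6.
At least 6 vans are required, but only 5 are allowed.

No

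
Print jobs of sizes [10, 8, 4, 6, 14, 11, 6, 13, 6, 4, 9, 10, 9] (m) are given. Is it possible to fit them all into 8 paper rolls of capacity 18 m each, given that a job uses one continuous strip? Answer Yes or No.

A valid assignment using 7 paper rolls:
  roll 1: 14 + 4 = 18
  roll 2: 13 + 4 = 17
  roll 3: 11 + 6 = 17
  roll 4: 10 + 8 = 18
  roll 5: 10 + 6 = 16
  roll 6: 9 + 9 = 18
  roll 7: 6 = 6
That uses only 7 ≤ 8, so 8 paper rolls are enough.

Yes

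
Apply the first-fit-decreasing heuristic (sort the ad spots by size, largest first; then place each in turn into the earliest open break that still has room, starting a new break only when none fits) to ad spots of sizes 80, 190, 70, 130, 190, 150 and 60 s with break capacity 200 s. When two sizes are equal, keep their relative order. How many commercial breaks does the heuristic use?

Sorted descending: 190, 190, 150, 130, 80, 70, 60.
  190 → break 1 (new)  [load 190/200]
  190 → break 2 (new)  [load 190/200]
  150 → break 3 (new)  [load 150/200]
  130 → break 4 (new)  [load 130/200]
  80 → break 5 (new)  [load 80/200]
  70 → break 4  [load 200/200]
  60 → break 5  [load 140/200]
5 commercial breaks opened.

5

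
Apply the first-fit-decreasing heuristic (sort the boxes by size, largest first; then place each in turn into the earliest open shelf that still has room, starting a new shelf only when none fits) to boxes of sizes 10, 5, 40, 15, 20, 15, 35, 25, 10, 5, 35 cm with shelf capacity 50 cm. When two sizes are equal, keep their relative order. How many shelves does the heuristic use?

5

Sorted descending: 40, 35, 35, 25, 20, 15, 15, 10, 10, 5, 5.
  40 → shelf 1 (new)  [load 40/50]
  35 → shelf 2 (new)  [load 35/50]
  35 → shelf 3 (new)  [load 35/50]
  25 → shelf 4 (new)  [load 25/50]
  20 → shelf 4  [load 45/50]
  15 → shelf 2  [load 50/50]
  15 → shelf 3  [load 50/50]
  10 → shelf 1  [load 50/50]
  10 → shelf 5 (new)  [load 10/50]
  5 → shelf 4  [load 50/50]
  5 → shelf 5  [load 15/50]
5 shelves opened.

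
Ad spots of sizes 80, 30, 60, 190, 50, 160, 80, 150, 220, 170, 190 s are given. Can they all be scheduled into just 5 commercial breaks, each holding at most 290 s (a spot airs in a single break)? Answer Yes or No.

No

Total = 1380 s; ⌈1380/290⌉ = 5.
6 ad spots each exceed half the capacity and cannot share a break, forcing at least 6 commercial breaks.
At least 6 commercial breaks are required, but only 5 are allowed.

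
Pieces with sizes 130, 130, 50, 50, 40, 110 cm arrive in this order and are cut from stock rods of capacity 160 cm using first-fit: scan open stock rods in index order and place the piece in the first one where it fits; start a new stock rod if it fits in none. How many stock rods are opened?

4

  130 → stock rod 1 (new)  [load 130/160]
  130 → stock rod 2 (new)  [load 130/160]
  50 → stock rod 3 (new)  [load 50/160]
  50 → stock rod 3  [load 100/160]
  40 → stock rod 3  [load 140/160]
  110 → stock rod 4 (new)  [load 110/160]
4 stock rods opened.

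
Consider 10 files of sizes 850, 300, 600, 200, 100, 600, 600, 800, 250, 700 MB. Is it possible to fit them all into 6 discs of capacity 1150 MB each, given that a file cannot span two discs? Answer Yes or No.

A valid assignment using 6 discs:
  disc 1: 850 + 300 = 1150
  disc 2: 800 + 250 + 100 = 1150
  disc 3: 700 + 200 = 900
  disc 4: 600 = 600
  disc 5: 600 = 600
  disc 6: 600 = 600
Every load is within 1150 MB, so 6 discs suffice.

Yes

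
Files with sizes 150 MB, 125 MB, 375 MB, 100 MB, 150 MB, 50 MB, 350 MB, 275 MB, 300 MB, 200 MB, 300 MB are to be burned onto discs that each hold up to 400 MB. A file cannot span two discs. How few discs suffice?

7

Total = 375 + 350 + 300 + 300 + 275 + 200 + 150 + 150 + 125 + 100 + 50 = 2375 MB.
Lower bound: ⌈2375/400⌉ = 6 discs.
A packing using 7 discs:
  disc 1: 375 = 375
  disc 2: 350 + 50 = 400
  disc 3: 300 + 100 = 400
  disc 4: 300 = 300
  disc 5: 275 + 125 = 400
  disc 6: 200 + 150 = 350
  disc 7: 150 = 150
No arrangement into 6 discs stays within capacity, so 7 is optimal.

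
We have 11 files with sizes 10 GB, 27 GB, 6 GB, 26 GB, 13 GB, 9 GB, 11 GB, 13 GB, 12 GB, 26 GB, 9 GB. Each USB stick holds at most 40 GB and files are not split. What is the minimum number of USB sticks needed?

Total = 27 + 26 + 26 + 13 + 13 + 12 + 11 + 10 + 9 + 9 + 6 = 162 GB.
Lower bound: ⌈162/40⌉ = 5 USB sticks.
A packing using 5 USB sticks:
  USB stick 1: 27 + 13 = 40
  USB stick 2: 26 + 13 = 39
  USB stick 3: 26 + 12 = 38
  USB stick 4: 11 + 10 + 9 + 9 = 39
  USB stick 5: 6 = 6
This matches the lower bound, so 5 is optimal.

5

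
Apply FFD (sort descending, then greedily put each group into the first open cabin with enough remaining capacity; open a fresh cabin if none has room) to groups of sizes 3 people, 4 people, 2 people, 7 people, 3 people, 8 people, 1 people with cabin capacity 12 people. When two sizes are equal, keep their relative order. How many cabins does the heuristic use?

Sorted descending: 8, 7, 4, 3, 3, 2, 1.
  8 → cabin 1 (new)  [load 8/12]
  7 → cabin 2 (new)  [load 7/12]
  4 → cabin 1  [load 12/12]
  3 → cabin 2  [load 10/12]
  3 → cabin 3 (new)  [load 3/12]
  2 → cabin 2  [load 12/12]
  1 → cabin 3  [load 4/12]
3 cabins opened.

3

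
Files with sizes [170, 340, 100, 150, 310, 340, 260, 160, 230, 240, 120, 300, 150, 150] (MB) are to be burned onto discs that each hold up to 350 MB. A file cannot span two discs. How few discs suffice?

10

Total = 340 + 340 + 310 + 300 + 260 + 240 + 230 + 170 + 160 + 150 + 150 + 150 + 120 + 100 = 3020 MB.
Lower bound: ⌈3020/350⌉ = 9 discs.
A packing using 10 discs:
  disc 1: 340 = 340
  disc 2: 340 = 340
  disc 3: 310 = 310
  disc 4: 300 = 300
  disc 5: 260 = 260
  disc 6: 240 + 100 = 340
  disc 7: 230 + 120 = 350
  disc 8: 170 + 160 = 330
  disc 9: 150 + 150 = 300
  disc 10: 150 = 150
No arrangement into 9 discs stays within capacity, so 10 is optimal.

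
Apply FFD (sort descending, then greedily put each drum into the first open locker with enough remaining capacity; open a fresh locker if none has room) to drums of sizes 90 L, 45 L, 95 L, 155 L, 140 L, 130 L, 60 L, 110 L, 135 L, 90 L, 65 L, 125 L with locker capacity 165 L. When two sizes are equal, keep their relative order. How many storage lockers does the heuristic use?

Sorted descending: 155, 140, 135, 130, 125, 110, 95, 90, 90, 65, 60, 45.
  155 → locker 1 (new)  [load 155/165]
  140 → locker 2 (new)  [load 140/165]
  135 → locker 3 (new)  [load 135/165]
  130 → locker 4 (new)  [load 130/165]
  125 → locker 5 (new)  [load 125/165]
  110 → locker 6 (new)  [load 110/165]
  95 → locker 7 (new)  [load 95/165]
  90 → locker 8 (new)  [load 90/165]
  90 → locker 9 (new)  [load 90/165]
  65 → locker 7  [load 160/165]
  60 → locker 8  [load 150/165]
  45 → locker 6  [load 155/165]
9 storage lockers opened.

9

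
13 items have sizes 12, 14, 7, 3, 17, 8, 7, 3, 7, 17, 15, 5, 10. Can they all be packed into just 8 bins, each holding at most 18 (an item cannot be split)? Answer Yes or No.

Yes

A valid assignment using 8 bins:
  bin 1: 17 = 17
  bin 2: 17 = 17
  bin 3: 15 + 3 = 18
  bin 4: 14 + 3 = 17
  bin 5: 12 + 5 = 17
  bin 6: 10 + 8 = 18
  bin 7: 7 + 7 = 14
  bin 8: 7 = 7
Every load is within 18, so 8 bins suffice.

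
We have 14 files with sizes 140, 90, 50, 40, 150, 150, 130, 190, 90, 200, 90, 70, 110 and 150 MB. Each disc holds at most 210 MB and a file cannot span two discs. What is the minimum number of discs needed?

9

Total = 200 + 190 + 150 + 150 + 150 + 140 + 130 + 110 + 90 + 90 + 90 + 70 + 50 + 40 = 1650 MB.
Lower bound: ⌈1650/210⌉ = 8 discs.
A packing using 9 discs:
  disc 1: 200 = 200
  disc 2: 190 = 190
  disc 3: 150 + 50 = 200
  disc 4: 150 + 40 = 190
  disc 5: 150 = 150
  disc 6: 140 + 70 = 210
  disc 7: 130 = 130
  disc 8: 110 + 90 = 200
  disc 9: 90 + 90 = 180
No arrangement into 8 discs stays within capacity, so 9 is optimal.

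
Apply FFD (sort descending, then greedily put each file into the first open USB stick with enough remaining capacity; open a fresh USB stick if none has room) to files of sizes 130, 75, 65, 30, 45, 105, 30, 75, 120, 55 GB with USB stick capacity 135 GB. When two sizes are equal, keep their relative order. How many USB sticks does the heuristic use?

Sorted descending: 130, 120, 105, 75, 75, 65, 55, 45, 30, 30.
  130 → USB stick 1 (new)  [load 130/135]
  120 → USB stick 2 (new)  [load 120/135]
  105 → USB stick 3 (new)  [load 105/135]
  75 → USB stick 4 (new)  [load 75/135]
  75 → USB stick 5 (new)  [load 75/135]
  65 → USB stick 6 (new)  [load 65/135]
  55 → USB stick 4  [load 130/135]
  45 → USB stick 5  [load 120/135]
  30 → USB stick 3  [load 135/135]
  30 → USB stick 6  [load 95/135]
6 USB sticks opened.

6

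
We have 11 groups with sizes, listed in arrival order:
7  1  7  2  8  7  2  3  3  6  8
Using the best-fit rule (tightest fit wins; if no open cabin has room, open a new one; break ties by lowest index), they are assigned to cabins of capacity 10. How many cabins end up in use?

  7 → cabin 1 (new)  [load 7/10]
  1 → cabin 1  [load 8/10]
  7 → cabin 2 (new)  [load 7/10]
  2 → cabin 1  [load 10/10]
  8 → cabin 3 (new)  [load 8/10]
  7 → cabin 4 (new)  [load 7/10]
  2 → cabin 3  [load 10/10]
  3 → cabin 2  [load 10/10]
  3 → cabin 4  [load 10/10]
  6 → cabin 5 (new)  [load 6/10]
  8 → cabin 6 (new)  [load 8/10]
6 cabins opened.

6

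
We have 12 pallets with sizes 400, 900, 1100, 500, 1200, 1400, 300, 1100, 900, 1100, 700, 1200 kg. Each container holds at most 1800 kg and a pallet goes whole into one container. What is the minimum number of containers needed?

Total = 1400 + 1200 + 1200 + 1100 + 1100 + 1100 + 900 + 900 + 700 + 500 + 400 + 300 = 10800 kg.
Lower bound: ⌈10800/1800⌉ = 6 containers.
A packing using 7 containers:
  container 1: 1400 + 400 = 1800
  container 2: 1200 + 500 = 1700
  container 3: 1200 + 300 = 1500
  container 4: 1100 + 700 = 1800
  container 5: 1100 = 1100
  container 6: 1100 = 1100
  container 7: 900 + 900 = 1800
No arrangement into 6 containers stays within capacity, so 7 is optimal.

7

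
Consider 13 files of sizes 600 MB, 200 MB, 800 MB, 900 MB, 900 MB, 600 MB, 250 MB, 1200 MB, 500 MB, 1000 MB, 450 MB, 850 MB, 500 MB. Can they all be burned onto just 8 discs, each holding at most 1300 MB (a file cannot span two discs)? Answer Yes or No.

Yes

A valid assignment using 8 discs:
  disc 1: 1200 = 1200
  disc 2: 1000 + 250 = 1250
  disc 3: 900 + 200 = 1100
  disc 4: 900 = 900
  disc 5: 850 + 450 = 1300
  disc 6: 800 + 500 = 1300
  disc 7: 600 + 600 = 1200
  disc 8: 500 = 500
Every load is within 1300 MB, so 8 discs suffice.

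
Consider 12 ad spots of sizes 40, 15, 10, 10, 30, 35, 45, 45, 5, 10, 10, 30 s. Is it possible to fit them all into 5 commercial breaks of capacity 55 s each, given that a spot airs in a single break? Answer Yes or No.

Total = 285 s; ⌈285/55⌉ = 6.
At least 6 commercial breaks are required, but only 5 are allowed.

No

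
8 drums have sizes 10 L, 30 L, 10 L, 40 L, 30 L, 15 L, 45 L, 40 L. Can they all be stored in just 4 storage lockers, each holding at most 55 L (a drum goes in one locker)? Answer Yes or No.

No

Total = 220 L; ⌈220/55⌉ = 4.
5 drums each exceed half the capacity and cannot share a locker, forcing at least 5 storage lockers.
At least 5 storage lockers are required, but only 4 are allowed.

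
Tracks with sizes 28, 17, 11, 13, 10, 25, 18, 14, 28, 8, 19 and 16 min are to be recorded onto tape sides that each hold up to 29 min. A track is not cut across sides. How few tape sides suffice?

8

Total = 28 + 28 + 25 + 19 + 18 + 17 + 16 + 14 + 13 + 11 + 10 + 8 = 207 min.
Lower bound: ⌈207/29⌉ = 8 tape sides.
A packing using 8 tape sides:
  side 1: 28 = 28
  side 2: 28 = 28
  side 3: 25 = 25
  side 4: 19 + 10 = 29
  side 5: 18 + 11 = 29
  side 6: 17 + 8 = 25
  side 7: 16 + 13 = 29
  side 8: 14 = 14
This matches the lower bound, so 8 is optimal.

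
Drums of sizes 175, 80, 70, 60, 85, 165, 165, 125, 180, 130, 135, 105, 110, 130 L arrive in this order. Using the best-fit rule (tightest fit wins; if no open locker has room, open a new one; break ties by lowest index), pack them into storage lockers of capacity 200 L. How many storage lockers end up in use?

  175 → locker 1 (new)  [load 175/200]
  80 → locker 2 (new)  [load 80/200]
  70 → locker 2  [load 150/200]
  60 → locker 3 (new)  [load 60/200]
  85 → locker 3  [load 145/200]
  165 → locker 4 (new)  [load 165/200]
  165 → locker 5 (new)  [load 165/200]
  125 → locker 6 (new)  [load 125/200]
  180 → locker 7 (new)  [load 180/200]
  130 → locker 8 (new)  [load 130/200]
  135 → locker 9 (new)  [load 135/200]
  105 → locker 10 (new)  [load 105/200]
  110 → locker 11 (new)  [load 110/200]
  130 → locker 12 (new)  [load 130/200]
12 storage lockers opened.

12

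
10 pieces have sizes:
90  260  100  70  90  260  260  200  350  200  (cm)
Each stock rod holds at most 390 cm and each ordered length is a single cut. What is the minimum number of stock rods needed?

6

Total = 350 + 260 + 260 + 260 + 200 + 200 + 100 + 90 + 90 + 70 = 1880 cm.
Lower bound: ⌈1880/390⌉ = 5 stock rods.
Also, 6 pieces each exceed 195 cm, and no two of those can share a stock rod, so at least 6 stock rods are needed.
A packing using 6 stock rods:
  stock rod 1: 350 = 350
  stock rod 2: 260 + 100 = 360
  stock rod 3: 260 + 90 = 350
  stock rod 4: 260 + 90 = 350
  stock rod 5: 200 + 70 = 270
  stock rod 6: 200 = 200
This matches the lower bound, so 6 is optimal.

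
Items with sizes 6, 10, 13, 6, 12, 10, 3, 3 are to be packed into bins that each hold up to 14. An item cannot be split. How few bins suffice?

5

Total = 13 + 12 + 10 + 10 + 6 + 6 + 3 + 3 = 63.
Lower bound: ⌈63/14⌉ = 5 bins.
A packing using 5 bins:
  bin 1: 13 = 13
  bin 2: 12 = 12
  bin 3: 10 + 3 = 13
  bin 4: 10 + 3 = 13
  bin 5: 6 + 6 = 12
This matches the lower bound, so 5 is optimal.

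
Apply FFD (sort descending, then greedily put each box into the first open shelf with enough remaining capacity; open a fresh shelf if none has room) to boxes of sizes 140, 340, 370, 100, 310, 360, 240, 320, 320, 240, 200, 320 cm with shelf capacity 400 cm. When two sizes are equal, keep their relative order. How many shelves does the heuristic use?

Sorted descending: 370, 360, 340, 320, 320, 320, 310, 240, 240, 200, 140, 100.
  370 → shelf 1 (new)  [load 370/400]
  360 → shelf 2 (new)  [load 360/400]
  340 → shelf 3 (new)  [load 340/400]
  320 → shelf 4 (new)  [load 320/400]
  320 → shelf 5 (new)  [load 320/400]
  320 → shelf 6 (new)  [load 320/400]
  310 → shelf 7 (new)  [load 310/400]
  240 → shelf 8 (new)  [load 240/400]
  240 → shelf 9 (new)  [load 240/400]
  200 → shelf 10 (new)  [load 200/400]
  140 → shelf 8  [load 380/400]
  100 → shelf 9  [load 340/400]
10 shelves opened.

10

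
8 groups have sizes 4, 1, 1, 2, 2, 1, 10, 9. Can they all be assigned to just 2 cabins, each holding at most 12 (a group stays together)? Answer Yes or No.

Total = 30; ⌈30/12⌉ = 3.
At least 3 cabins are required, but only 2 are allowed.

No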